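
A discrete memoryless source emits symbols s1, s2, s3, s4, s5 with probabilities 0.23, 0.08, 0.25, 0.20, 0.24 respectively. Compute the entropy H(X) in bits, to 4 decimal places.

2.2377 bits

H = −Σ pᵢ log₂ pᵢ.
−0.23·log₂(0.23) = 0.4877
−0.08·log₂(0.08) = 0.2915
−0.25·log₂(0.25) = 0.5000
−0.20·log₂(0.20) = 0.4644
−0.24·log₂(0.24) = 0.4941
Sum ≈ 2.2377 → 2.2377 bits.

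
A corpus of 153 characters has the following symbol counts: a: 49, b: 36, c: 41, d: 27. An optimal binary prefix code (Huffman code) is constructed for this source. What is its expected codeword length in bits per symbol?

2 bits/symbol

Probabilities are the counts divided by 153.
Repeatedly combine the two least-probable nodes; the expected code length is the sum of the merged weights.
merge 3/17 + 4/17 → 7/17
merge 41/153 + 49/153 → 10/17
merge 7/17 + 10/17 → 1
L = 7/17 + 10/17 + 1 = 2 bits/symbol.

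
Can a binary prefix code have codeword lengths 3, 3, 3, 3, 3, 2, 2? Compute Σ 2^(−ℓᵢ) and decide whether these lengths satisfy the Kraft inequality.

1.125; no

With common denominator 2^3 = 8: Σ 2^(−ℓᵢ) = 1/8 + 1/8 + 1/8 + 1/8 + 1/8 + 2/8 + 2/8 = 9/8 = 1.125.
Kraft's inequality requires Σ ≤ 1; here Σ = 1.125 > 1, so no such prefix code exists.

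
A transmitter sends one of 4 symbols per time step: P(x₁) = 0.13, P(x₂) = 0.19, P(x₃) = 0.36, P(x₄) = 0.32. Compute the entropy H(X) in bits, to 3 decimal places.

1.895 bits

H = −Σ pᵢ log₂ pᵢ.
−0.13·log₂(0.13) = 0.3826
−0.19·log₂(0.19) = 0.4552
−0.36·log₂(0.36) = 0.5306
−0.32·log₂(0.32) = 0.5260
Sum ≈ 1.8945 → 1.895 bits.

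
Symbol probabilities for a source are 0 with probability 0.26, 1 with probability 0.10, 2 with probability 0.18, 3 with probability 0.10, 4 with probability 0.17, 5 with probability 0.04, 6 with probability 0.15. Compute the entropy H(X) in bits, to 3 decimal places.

2.646 bits

H = −Σ pᵢ log₂ pᵢ.
−0.26·log₂(0.26) = 0.5053
−0.10·log₂(0.10) = 0.3322
−0.18·log₂(0.18) = 0.4453
−0.10·log₂(0.10) = 0.3322
−0.17·log₂(0.17) = 0.4346
−0.04·log₂(0.04) = 0.1858
−0.15·log₂(0.15) = 0.4105
Sum ≈ 2.6459 → 2.646 bits.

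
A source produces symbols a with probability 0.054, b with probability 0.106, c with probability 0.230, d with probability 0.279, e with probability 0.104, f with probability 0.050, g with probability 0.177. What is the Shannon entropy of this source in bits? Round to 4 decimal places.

2.5700 bits

H = −Σ pᵢ log₂ pᵢ.
−0.054·log₂(0.054) = 0.2274
−0.106·log₂(0.106) = 0.3432
−0.230·log₂(0.230) = 0.4877
−0.279·log₂(0.279) = 0.5138
−0.104·log₂(0.104) = 0.3396
−0.050·log₂(0.050) = 0.2161
−0.177·log₂(0.177) = 0.4422
Sum ≈ 2.5700 → 2.5700 bits.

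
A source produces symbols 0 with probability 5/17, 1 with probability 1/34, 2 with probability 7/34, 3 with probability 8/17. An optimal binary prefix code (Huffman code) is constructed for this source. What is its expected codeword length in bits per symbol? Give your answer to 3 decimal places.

1.765 bits/symbol

Repeatedly combine the two least-probable nodes; the expected code length is the sum of the merged weights.
merge 1/34 + 7/34 → 4/17
merge 4/17 + 5/17 → 9/17
merge 8/17 + 9/17 → 1
L = 4/17 + 9/17 + 1 = 30/17 ≈ 1.765 bits/symbol.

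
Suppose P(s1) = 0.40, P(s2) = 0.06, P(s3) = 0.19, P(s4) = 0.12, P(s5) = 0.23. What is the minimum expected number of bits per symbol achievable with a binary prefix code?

Repeatedly combine the two least-probable nodes; the expected code length is the sum of the merged weights.
merge 3/50 + 3/25 → 9/50
merge 9/50 + 19/100 → 37/100
merge 23/100 + 37/100 → 3/5
merge 2/5 + 3/5 → 1
L = 9/50 + 37/100 + 3/5 + 1 = 43/20 = 2.15 bits/symbol.

2.15 bits/symbol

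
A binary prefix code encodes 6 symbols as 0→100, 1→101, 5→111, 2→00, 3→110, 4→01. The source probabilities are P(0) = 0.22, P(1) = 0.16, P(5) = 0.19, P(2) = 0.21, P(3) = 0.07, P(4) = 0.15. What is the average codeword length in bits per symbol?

2.64 bits/symbol

L̄ = Σ pᵢ·ℓᵢ = 0.22·3 + 0.16·3 + 0.19·3 + 0.21·2 + 0.07·3 + 0.15·2 = 2.64 bits/symbol.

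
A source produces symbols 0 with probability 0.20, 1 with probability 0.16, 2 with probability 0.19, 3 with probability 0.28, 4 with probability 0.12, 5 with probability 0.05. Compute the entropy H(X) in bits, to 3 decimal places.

H = −Σ pᵢ log₂ pᵢ.
−0.20·log₂(0.20) = 0.4644
−0.16·log₂(0.16) = 0.4230
−0.19·log₂(0.19) = 0.4552
−0.28·log₂(0.28) = 0.5142
−0.12·log₂(0.12) = 0.3671
−0.05·log₂(0.05) = 0.2161
Sum ≈ 2.4400 → 2.440 bits.

2.440 bits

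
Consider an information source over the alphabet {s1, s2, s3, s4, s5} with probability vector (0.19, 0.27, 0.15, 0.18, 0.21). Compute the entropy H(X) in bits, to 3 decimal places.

H = −Σ pᵢ log₂ pᵢ.
−0.19·log₂(0.19) = 0.4552
−0.27·log₂(0.27) = 0.5100
−0.15·log₂(0.15) = 0.4105
−0.18·log₂(0.18) = 0.4453
−0.21·log₂(0.21) = 0.4728
Sum ≈ 2.2939 → 2.294 bits.

2.294 bits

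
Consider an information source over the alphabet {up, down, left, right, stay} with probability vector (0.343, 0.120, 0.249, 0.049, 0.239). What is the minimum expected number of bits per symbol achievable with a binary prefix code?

2.169 bits/symbol

Repeatedly combine the two least-probable nodes; the expected code length is the sum of the merged weights.
merge 49/1000 + 3/25 → 169/1000
merge 169/1000 + 239/1000 → 51/125
merge 249/1000 + 343/1000 → 74/125
merge 51/125 + 74/125 → 1
L = 169/1000 + 51/125 + 74/125 + 1 = 2169/1000 = 2.169 bits/symbol.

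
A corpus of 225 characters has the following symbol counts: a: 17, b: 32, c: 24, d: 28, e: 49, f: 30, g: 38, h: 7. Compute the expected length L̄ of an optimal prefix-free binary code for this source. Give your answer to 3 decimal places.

Probabilities are the counts divided by 225.
Repeatedly combine the two least-probable nodes; the expected code length is the sum of the merged weights.
merge 7/225 + 17/225 → 8/75
merge 8/75 + 8/75 → 16/75
merge 28/225 + 2/15 → 58/225
merge 32/225 + 38/225 → 14/45
merge 16/75 + 49/225 → 97/225
merge 58/225 + 14/45 → 128/225
merge 97/225 + 128/225 → 1
L = 8/75 + 16/75 + 58/225 + 14/45 + 97/225 + 128/225 + 1 = 26/9 ≈ 2.889 bits/symbol.

2.889 bits/symbol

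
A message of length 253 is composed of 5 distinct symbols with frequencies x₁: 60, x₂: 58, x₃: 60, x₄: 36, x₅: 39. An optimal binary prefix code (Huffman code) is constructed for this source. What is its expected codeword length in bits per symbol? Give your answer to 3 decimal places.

Probabilities are the counts divided by 253.
Repeatedly combine the two least-probable nodes; the expected code length is the sum of the merged weights.
merge 36/253 + 39/253 → 75/253
merge 58/253 + 60/253 → 118/253
merge 60/253 + 75/253 → 135/253
merge 118/253 + 135/253 → 1
L = 75/253 + 118/253 + 135/253 + 1 = 581/253 ≈ 2.296 bits/symbol.

2.296 bits/symbol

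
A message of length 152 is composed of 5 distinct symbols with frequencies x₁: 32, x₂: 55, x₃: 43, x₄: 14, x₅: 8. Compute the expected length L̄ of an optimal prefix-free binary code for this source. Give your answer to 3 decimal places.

2.138 bits/symbol

Probabilities are the counts divided by 152.
Repeatedly combine the two least-probable nodes; the expected code length is the sum of the merged weights.
merge 1/19 + 7/76 → 11/76
merge 11/76 + 4/19 → 27/76
merge 43/152 + 27/76 → 97/152
merge 55/152 + 97/152 → 1
L = 11/76 + 27/76 + 97/152 + 1 = 325/152 ≈ 2.138 bits/symbol.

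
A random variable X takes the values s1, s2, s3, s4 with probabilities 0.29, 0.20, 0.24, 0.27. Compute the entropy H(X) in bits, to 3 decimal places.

1.986 bits

H = −Σ pᵢ log₂ pᵢ.
−0.29·log₂(0.29) = 0.5179
−0.20·log₂(0.20) = 0.4644
−0.24·log₂(0.24) = 0.4941
−0.27·log₂(0.27) = 0.5100
Sum ≈ 1.9864 → 1.986 bits.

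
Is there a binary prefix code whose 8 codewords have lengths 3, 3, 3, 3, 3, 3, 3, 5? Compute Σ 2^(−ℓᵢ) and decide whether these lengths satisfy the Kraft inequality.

With common denominator 2^5 = 32: Σ 2^(−ℓᵢ) = 4/32 + 4/32 + 4/32 + 4/32 + 4/32 + 4/32 + 4/32 + 1/32 = 29/32 = 0.90625.
Kraft's inequality requires Σ ≤ 1; here Σ = 0.90625 ≤ 1, so such a prefix code exists.

0.90625; yes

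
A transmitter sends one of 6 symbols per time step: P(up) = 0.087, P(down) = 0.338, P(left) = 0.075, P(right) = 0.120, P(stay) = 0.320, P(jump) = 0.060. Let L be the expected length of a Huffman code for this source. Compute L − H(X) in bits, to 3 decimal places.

Entropy H = −Σ p log₂ p ≈ 2.2523 bits.
Huffman merges: 3/50+3/40→27/200; 87/1000+3/25→207/1000; 27/200+207/1000→171/500; 8/25+169/500→329/500; 171/500+329/500→1. L = 1171/500 ≈ 2.3420.
L − H = 2.3420 − 2.2523 = 0.090 bits.

0.090 bits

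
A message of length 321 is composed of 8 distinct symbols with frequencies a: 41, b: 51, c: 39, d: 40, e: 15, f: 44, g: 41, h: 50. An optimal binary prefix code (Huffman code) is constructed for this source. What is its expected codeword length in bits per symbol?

Probabilities are the counts divided by 321.
Repeatedly combine the two least-probable nodes; the expected code length is the sum of the merged weights.
merge 5/107 + 13/107 → 18/107
merge 40/321 + 41/321 → 27/107
merge 41/321 + 44/321 → 85/321
merge 50/321 + 17/107 → 101/321
merge 18/107 + 27/107 → 45/107
merge 85/321 + 101/321 → 62/107
merge 45/107 + 62/107 → 1
L = 18/107 + 27/107 + 85/321 + 101/321 + 45/107 + 62/107 + 1 = 3 bits/symbol.

3 bits/symbol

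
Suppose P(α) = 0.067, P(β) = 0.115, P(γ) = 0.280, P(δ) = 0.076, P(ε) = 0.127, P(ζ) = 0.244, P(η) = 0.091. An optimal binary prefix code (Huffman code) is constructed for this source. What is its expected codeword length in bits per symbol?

Repeatedly combine the two least-probable nodes; the expected code length is the sum of the merged weights.
merge 67/1000 + 19/250 → 143/1000
merge 91/1000 + 23/200 → 103/500
merge 127/1000 + 143/1000 → 27/100
merge 103/500 + 61/250 → 9/20
merge 27/100 + 7/25 → 11/20
merge 9/20 + 11/20 → 1
L = 143/1000 + 103/500 + 27/100 + 9/20 + 11/20 + 1 = 2619/1000 = 2.619 bits/symbol.

2.619 bits/symbol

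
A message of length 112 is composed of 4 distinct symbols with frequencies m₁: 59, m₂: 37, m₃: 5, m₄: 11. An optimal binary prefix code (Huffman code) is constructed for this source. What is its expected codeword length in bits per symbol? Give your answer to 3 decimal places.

Probabilities are the counts divided by 112.
Repeatedly combine the two least-probable nodes; the expected code length is the sum of the merged weights.
merge 5/112 + 11/112 → 1/7
merge 1/7 + 37/112 → 53/112
merge 53/112 + 59/112 → 1
L = 1/7 + 53/112 + 1 = 181/112 ≈ 1.616 bits/symbol.

1.616 bits/symbol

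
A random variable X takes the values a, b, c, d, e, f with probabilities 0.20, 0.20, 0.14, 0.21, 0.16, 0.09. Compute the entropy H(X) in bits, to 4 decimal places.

H = −Σ pᵢ log₂ pᵢ.
−0.20·log₂(0.20) = 0.4644
−0.20·log₂(0.20) = 0.4644
−0.14·log₂(0.14) = 0.3971
−0.21·log₂(0.21) = 0.4728
−0.16·log₂(0.16) = 0.4230
−0.09·log₂(0.09) = 0.3127
Sum ≈ 2.5344 → 2.5344 bits.

2.5344 bits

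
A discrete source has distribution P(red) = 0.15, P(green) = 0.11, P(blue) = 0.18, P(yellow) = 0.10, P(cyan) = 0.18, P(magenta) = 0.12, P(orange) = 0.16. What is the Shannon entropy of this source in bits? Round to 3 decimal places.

2.774 bits

H = −Σ pᵢ log₂ pᵢ.
−0.15·log₂(0.15) = 0.4105
−0.11·log₂(0.11) = 0.3503
−0.18·log₂(0.18) = 0.4453
−0.10·log₂(0.10) = 0.3322
−0.18·log₂(0.18) = 0.4453
−0.12·log₂(0.12) = 0.3671
−0.16·log₂(0.16) = 0.4230
Sum ≈ 2.7737 → 2.774 bits.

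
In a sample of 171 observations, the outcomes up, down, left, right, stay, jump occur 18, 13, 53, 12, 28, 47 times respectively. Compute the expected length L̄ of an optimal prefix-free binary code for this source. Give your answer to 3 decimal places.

Probabilities are the counts divided by 171.
Repeatedly combine the two least-probable nodes; the expected code length is the sum of the merged weights.
merge 4/57 + 13/171 → 25/171
merge 2/19 + 25/171 → 43/171
merge 28/171 + 43/171 → 71/171
merge 47/171 + 53/171 → 100/171
merge 71/171 + 100/171 → 1
L = 25/171 + 43/171 + 71/171 + 100/171 + 1 = 410/171 ≈ 2.398 bits/symbol.

2.398 bits/symbol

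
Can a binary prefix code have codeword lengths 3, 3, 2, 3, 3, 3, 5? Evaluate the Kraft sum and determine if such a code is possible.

With common denominator 2^5 = 32: Σ 2^(−ℓᵢ) = 4/32 + 4/32 + 8/32 + 4/32 + 4/32 + 4/32 + 1/32 = 29/32 = 0.90625.
Kraft's inequality requires Σ ≤ 1; here Σ = 0.90625 ≤ 1, so such a prefix code exists.

0.90625; yes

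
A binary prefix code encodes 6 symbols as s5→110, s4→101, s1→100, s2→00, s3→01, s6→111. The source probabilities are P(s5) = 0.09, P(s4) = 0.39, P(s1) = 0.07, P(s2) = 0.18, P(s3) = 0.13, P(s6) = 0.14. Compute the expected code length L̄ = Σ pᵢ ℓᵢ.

L̄ = Σ pᵢ·ℓᵢ = 0.09·3 + 0.39·3 + 0.07·3 + 0.18·2 + 0.13·2 + 0.14·3 = 2.69 bits/symbol.

2.69 bits/symbol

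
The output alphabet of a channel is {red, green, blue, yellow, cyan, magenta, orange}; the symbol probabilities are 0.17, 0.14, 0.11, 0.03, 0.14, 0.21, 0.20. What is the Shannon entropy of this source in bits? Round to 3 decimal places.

H = −Σ pᵢ log₂ pᵢ.
−0.17·log₂(0.17) = 0.4346
−0.14·log₂(0.14) = 0.3971
−0.11·log₂(0.11) = 0.3503
−0.03·log₂(0.03) = 0.1518
−0.14·log₂(0.14) = 0.3971
−0.21·log₂(0.21) = 0.4728
−0.20·log₂(0.20) = 0.4644
Sum ≈ 2.6681 → 2.668 bits.

2.668 bits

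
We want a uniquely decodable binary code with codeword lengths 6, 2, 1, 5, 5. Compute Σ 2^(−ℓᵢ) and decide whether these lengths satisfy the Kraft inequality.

With common denominator 2^6 = 64: Σ 2^(−ℓᵢ) = 1/64 + 16/64 + 32/64 + 2/64 + 2/64 = 53/64 = 0.828125.
Kraft's inequality requires Σ ≤ 1; here Σ = 0.828125 ≤ 1, so such a prefix code exists.

0.828125; yes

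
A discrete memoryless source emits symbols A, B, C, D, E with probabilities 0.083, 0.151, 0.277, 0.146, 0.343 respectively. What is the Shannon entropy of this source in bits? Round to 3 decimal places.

2.158 bits

H = −Σ pᵢ log₂ pᵢ.
−0.083·log₂(0.083) = 0.2980
−0.151·log₂(0.151) = 0.4118
−0.277·log₂(0.277) = 0.5130
−0.146·log₂(0.146) = 0.4053
−0.343·log₂(0.343) = 0.5295
Sum ≈ 2.1577 → 2.158 bits.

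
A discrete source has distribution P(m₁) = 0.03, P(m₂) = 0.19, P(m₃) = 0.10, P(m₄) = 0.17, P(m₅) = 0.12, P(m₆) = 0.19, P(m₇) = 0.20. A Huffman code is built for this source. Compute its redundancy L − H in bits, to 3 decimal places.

0.080 bits

Entropy H = −Σ p log₂ p ≈ 2.6605 bits.
Huffman merges: 3/100+1/10→13/100; 3/25+13/100→1/4; 17/100+19/100→9/25; 19/100+1/5→39/100; 1/4+9/25→61/100; 39/100+61/100→1. L = 137/50 ≈ 2.7400.
L − H = 2.7400 − 2.6605 = 0.080 bits.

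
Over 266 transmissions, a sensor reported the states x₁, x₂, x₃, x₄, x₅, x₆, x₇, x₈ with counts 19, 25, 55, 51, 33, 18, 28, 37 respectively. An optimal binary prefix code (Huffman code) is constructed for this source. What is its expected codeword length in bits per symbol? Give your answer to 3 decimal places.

2.932 bits/symbol

Probabilities are the counts divided by 266.
Repeatedly combine the two least-probable nodes; the expected code length is the sum of the merged weights.
merge 9/133 + 1/14 → 37/266
merge 25/266 + 2/19 → 53/266
merge 33/266 + 37/266 → 5/19
merge 37/266 + 51/266 → 44/133
merge 53/266 + 55/266 → 54/133
merge 5/19 + 44/133 → 79/133
merge 54/133 + 79/133 → 1
L = 37/266 + 53/266 + 5/19 + 44/133 + 54/133 + 79/133 + 1 = 390/133 ≈ 2.932 bits/symbol.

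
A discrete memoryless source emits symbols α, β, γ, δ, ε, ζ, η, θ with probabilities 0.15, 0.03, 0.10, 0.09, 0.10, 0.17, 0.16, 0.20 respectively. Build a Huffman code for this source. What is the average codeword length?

Repeatedly combine the two least-probable nodes; the expected code length is the sum of the merged weights.
merge 3/100 + 9/100 → 3/25
merge 1/10 + 1/10 → 1/5
merge 3/25 + 3/20 → 27/100
merge 4/25 + 17/100 → 33/100
merge 1/5 + 1/5 → 2/5
merge 27/100 + 33/100 → 3/5
merge 2/5 + 3/5 → 1
L = 3/25 + 1/5 + 27/100 + 33/100 + 2/5 + 3/5 + 1 = 73/25 = 2.92 bits/symbol.

2.92 bits/symbol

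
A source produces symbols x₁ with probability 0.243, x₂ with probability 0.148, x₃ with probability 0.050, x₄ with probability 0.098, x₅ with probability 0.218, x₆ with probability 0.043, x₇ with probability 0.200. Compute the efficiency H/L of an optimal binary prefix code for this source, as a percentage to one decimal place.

98.6%

Entropy H = −Σ p log₂ p ≈ 2.5871 bits.
Huffman merges: 43/1000+1/20→93/1000; 93/1000+49/500→191/1000; 37/250+191/1000→339/1000; 1/5+109/500→209/500; 243/1000+339/1000→291/500; 209/500+291/500→1. L = 2623/1000 ≈ 2.6230.
Efficiency = H/L = 2.5871/2.6230 = 98.6%.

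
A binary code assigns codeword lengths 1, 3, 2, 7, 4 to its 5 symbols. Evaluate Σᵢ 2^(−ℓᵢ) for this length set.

With common denominator 2^7 = 128: Σ 2^(−ℓᵢ) = 64/128 + 16/128 + 32/128 + 1/128 + 8/128 = 121/128 = 0.9453125.

0.9453125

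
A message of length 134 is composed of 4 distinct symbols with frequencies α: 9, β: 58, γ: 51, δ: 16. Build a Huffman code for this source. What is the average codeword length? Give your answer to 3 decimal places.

Probabilities are the counts divided by 134.
Repeatedly combine the two least-probable nodes; the expected code length is the sum of the merged weights.
merge 9/134 + 8/67 → 25/134
merge 25/134 + 51/134 → 38/67
merge 29/67 + 38/67 → 1
L = 25/134 + 38/67 + 1 = 235/134 ≈ 1.754 bits/symbol.

1.754 bits/symbol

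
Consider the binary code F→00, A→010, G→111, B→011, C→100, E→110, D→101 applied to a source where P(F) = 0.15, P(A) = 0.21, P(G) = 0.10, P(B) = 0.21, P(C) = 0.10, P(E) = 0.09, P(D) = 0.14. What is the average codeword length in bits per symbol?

2.85 bits/symbol

L̄ = Σ pᵢ·ℓᵢ = 0.15·2 + 0.21·3 + 0.10·3 + 0.21·3 + 0.10·3 + 0.09·3 + 0.14·3 = 2.85 bits/symbol.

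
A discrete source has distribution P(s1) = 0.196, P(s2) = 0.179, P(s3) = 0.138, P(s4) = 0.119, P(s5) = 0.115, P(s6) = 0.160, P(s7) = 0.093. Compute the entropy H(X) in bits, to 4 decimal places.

H = −Σ pᵢ log₂ pᵢ.
−0.196·log₂(0.196) = 0.4608
−0.179·log₂(0.179) = 0.4443
−0.138·log₂(0.138) = 0.3943
−0.119·log₂(0.119) = 0.3654
−0.115·log₂(0.115) = 0.3588
−0.160·log₂(0.160) = 0.4230
−0.093·log₂(0.093) = 0.3187
Sum ≈ 2.7654 → 2.7654 bits.

2.7654 bits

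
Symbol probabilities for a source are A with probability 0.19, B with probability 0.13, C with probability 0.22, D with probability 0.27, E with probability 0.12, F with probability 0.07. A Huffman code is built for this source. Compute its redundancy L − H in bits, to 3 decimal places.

0.046 bits

Entropy H = −Σ p log₂ p ≈ 2.4641 bits.
Huffman merges: 7/100+3/25→19/100; 13/100+19/100→8/25; 19/100+11/50→41/100; 27/100+8/25→59/100; 41/100+59/100→1. L = 251/100 ≈ 2.5100.
L − H = 2.5100 − 2.4641 = 0.046 bits.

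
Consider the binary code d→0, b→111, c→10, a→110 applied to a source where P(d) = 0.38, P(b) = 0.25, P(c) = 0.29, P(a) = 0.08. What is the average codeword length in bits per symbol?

L̄ = Σ pᵢ·ℓᵢ = 0.38·1 + 0.25·3 + 0.29·2 + 0.08·3 = 1.95 bits/symbol.

1.95 bits/symbol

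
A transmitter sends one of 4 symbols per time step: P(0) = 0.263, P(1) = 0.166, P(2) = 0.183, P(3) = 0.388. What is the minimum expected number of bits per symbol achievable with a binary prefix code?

1.961 bits/symbol

Repeatedly combine the two least-probable nodes; the expected code length is the sum of the merged weights.
merge 83/500 + 183/1000 → 349/1000
merge 263/1000 + 349/1000 → 153/250
merge 97/250 + 153/250 → 1
L = 349/1000 + 153/250 + 1 = 1961/1000 = 1.961 bits/symbol.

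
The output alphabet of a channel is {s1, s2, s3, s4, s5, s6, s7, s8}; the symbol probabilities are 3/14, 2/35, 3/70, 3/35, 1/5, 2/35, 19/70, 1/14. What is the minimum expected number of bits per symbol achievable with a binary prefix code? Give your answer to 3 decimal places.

Repeatedly combine the two least-probable nodes; the expected code length is the sum of the merged weights.
merge 3/70 + 2/35 → 1/10
merge 2/35 + 1/14 → 9/70
merge 3/35 + 1/10 → 13/70
merge 9/70 + 13/70 → 11/35
merge 1/5 + 3/14 → 29/70
merge 19/70 + 11/35 → 41/70
merge 29/70 + 41/70 → 1
L = 1/10 + 9/70 + 13/70 + 11/35 + 29/70 + 41/70 + 1 = 191/70 ≈ 2.729 bits/symbol.

2.729 bits/symbol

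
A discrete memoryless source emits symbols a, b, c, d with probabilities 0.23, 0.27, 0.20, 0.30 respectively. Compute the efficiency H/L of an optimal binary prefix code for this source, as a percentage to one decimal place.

Entropy H = −Σ p log₂ p ≈ 1.9832 bits.
Huffman merges: 1/5+23/100→43/100; 27/100+3/10→57/100; 43/100+57/100→1. L = 2 ≈ 2.0000.
Efficiency = H/L = 1.9832/2.0000 = 99.2%.

99.2%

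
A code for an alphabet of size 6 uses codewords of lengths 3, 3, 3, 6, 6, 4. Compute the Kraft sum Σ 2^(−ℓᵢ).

With common denominator 2^6 = 64: Σ 2^(−ℓᵢ) = 8/64 + 8/64 + 8/64 + 1/64 + 1/64 + 4/64 = 30/64 = 0.46875.

0.46875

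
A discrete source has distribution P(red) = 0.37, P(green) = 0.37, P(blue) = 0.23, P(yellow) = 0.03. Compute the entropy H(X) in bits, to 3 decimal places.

1.701 bits

H = −Σ pᵢ log₂ pᵢ.
−0.37·log₂(0.37) = 0.5307
−0.37·log₂(0.37) = 0.5307
−0.23·log₂(0.23) = 0.4877
−0.03·log₂(0.03) = 0.1518
Sum ≈ 1.7009 → 1.701 bits.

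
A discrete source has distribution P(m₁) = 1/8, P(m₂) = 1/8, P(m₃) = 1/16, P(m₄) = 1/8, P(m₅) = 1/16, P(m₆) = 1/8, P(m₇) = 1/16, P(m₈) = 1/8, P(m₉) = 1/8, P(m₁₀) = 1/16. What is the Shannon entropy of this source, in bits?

3.25 bits

Each probability is a power of 1/2, so log₂(1/p) is an integer.
H = Σ p·log₂(1/p) = 1/8·3 + 1/8·3 + 1/16·4 + 1/8·3 + 1/16·4 + 1/8·3 + 1/16·4 + 1/8·3 + 1/8·3 + 1/16·4 = 3.25 bits.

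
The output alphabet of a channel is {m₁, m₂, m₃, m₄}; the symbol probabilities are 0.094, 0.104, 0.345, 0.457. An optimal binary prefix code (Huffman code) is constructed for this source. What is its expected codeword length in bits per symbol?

1.741 bits/symbol

Repeatedly combine the two least-probable nodes; the expected code length is the sum of the merged weights.
merge 47/500 + 13/125 → 99/500
merge 99/500 + 69/200 → 543/1000
merge 457/1000 + 543/1000 → 1
L = 99/500 + 543/1000 + 1 = 1741/1000 = 1.741 bits/symbol.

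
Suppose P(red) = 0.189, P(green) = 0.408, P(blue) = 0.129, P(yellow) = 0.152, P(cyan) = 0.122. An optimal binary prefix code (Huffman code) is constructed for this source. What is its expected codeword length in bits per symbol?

Repeatedly combine the two least-probable nodes; the expected code length is the sum of the merged weights.
merge 61/500 + 129/1000 → 251/1000
merge 19/125 + 189/1000 → 341/1000
merge 251/1000 + 341/1000 → 74/125
merge 51/125 + 74/125 → 1
L = 251/1000 + 341/1000 + 74/125 + 1 = 273/125 = 2.184 bits/symbol.

2.184 bits/symbol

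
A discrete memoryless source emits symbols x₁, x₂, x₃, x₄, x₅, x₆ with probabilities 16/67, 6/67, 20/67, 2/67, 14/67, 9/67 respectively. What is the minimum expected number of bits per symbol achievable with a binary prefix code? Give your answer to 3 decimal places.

Repeatedly combine the two least-probable nodes; the expected code length is the sum of the merged weights.
merge 2/67 + 6/67 → 8/67
merge 8/67 + 9/67 → 17/67
merge 14/67 + 16/67 → 30/67
merge 17/67 + 20/67 → 37/67
merge 30/67 + 37/67 → 1
L = 8/67 + 17/67 + 30/67 + 37/67 + 1 = 159/67 ≈ 2.373 bits/symbol.

2.373 bits/symbol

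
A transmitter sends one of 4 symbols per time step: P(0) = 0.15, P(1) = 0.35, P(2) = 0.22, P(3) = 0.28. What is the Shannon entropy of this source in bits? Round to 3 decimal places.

H = −Σ pᵢ log₂ pᵢ.
−0.15·log₂(0.15) = 0.4105
−0.35·log₂(0.35) = 0.5301
−0.22·log₂(0.22) = 0.4806
−0.28·log₂(0.28) = 0.5142
Sum ≈ 1.9354 → 1.935 bits.

1.935 bits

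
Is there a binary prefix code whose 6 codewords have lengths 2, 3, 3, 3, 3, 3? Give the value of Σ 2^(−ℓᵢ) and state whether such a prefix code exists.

0.875; yes

With common denominator 2^3 = 8: Σ 2^(−ℓᵢ) = 2/8 + 1/8 + 1/8 + 1/8 + 1/8 + 1/8 = 7/8 = 0.875.
Kraft's inequality requires Σ ≤ 1; here Σ = 0.875 ≤ 1, so such a prefix code exists.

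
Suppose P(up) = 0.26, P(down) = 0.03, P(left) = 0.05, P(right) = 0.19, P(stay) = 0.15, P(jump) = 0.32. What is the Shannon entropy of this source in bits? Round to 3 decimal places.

2.265 bits

H = −Σ pᵢ log₂ pᵢ.
−0.26·log₂(0.26) = 0.5053
−0.03·log₂(0.03) = 0.1518
−0.05·log₂(0.05) = 0.2161
−0.19·log₂(0.19) = 0.4552
−0.15·log₂(0.15) = 0.4105
−0.32·log₂(0.32) = 0.5260
Sum ≈ 2.2650 → 2.265 bits.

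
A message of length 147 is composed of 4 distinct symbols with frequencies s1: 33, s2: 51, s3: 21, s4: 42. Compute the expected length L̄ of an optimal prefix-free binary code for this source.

2 bits/symbol

Probabilities are the counts divided by 147.
Repeatedly combine the two least-probable nodes; the expected code length is the sum of the merged weights.
merge 1/7 + 11/49 → 18/49
merge 2/7 + 17/49 → 31/49
merge 18/49 + 31/49 → 1
L = 18/49 + 31/49 + 1 = 2 bits/symbol.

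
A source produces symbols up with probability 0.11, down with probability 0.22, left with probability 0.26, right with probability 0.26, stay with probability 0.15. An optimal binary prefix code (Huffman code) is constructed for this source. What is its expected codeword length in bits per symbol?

Repeatedly combine the two least-probable nodes; the expected code length is the sum of the merged weights.
merge 11/100 + 3/20 → 13/50
merge 11/50 + 13/50 → 12/25
merge 13/50 + 13/50 → 13/25
merge 12/25 + 13/25 → 1
L = 13/50 + 12/25 + 13/25 + 1 = 113/50 = 2.26 bits/symbol.

2.26 bits/symbol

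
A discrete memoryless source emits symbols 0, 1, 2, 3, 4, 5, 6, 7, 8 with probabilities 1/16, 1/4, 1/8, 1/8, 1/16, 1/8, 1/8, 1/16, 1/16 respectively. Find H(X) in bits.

Each probability is a power of 1/2, so log₂(1/p) is an integer.
H = Σ p·log₂(1/p) = 1/16·4 + 1/4·2 + 1/8·3 + 1/8·3 + 1/16·4 + 1/8·3 + 1/8·3 + 1/16·4 + 1/16·4 = 3 bits.

3 bits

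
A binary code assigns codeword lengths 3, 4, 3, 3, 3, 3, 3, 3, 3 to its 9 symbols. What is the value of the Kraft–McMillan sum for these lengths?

With common denominator 2^4 = 16: Σ 2^(−ℓᵢ) = 2/16 + 1/16 + 2/16 + 2/16 + 2/16 + 2/16 + 2/16 + 2/16 + 2/16 = 17/16 = 1.0625.

1.0625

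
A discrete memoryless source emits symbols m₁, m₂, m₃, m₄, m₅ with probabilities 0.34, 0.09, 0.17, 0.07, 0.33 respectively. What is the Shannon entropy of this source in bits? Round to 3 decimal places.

2.073 bits

H = −Σ pᵢ log₂ pᵢ.
−0.34·log₂(0.34) = 0.5292
−0.09·log₂(0.09) = 0.3127
−0.17·log₂(0.17) = 0.4346
−0.07·log₂(0.07) = 0.2686
−0.33·log₂(0.33) = 0.5278
Sum ≈ 2.0728 → 2.073 bits.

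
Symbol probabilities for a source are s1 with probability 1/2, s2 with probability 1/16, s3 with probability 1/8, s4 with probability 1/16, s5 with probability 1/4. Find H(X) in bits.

Each probability is a power of 1/2, so log₂(1/p) is an integer.
H = Σ p·log₂(1/p) = 1/2·1 + 1/16·4 + 1/8·3 + 1/16·4 + 1/4·2 = 1.875 bits.

1.875 bits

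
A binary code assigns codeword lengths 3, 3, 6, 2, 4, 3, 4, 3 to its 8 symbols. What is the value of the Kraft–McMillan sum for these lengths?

0.890625

With common denominator 2^6 = 64: Σ 2^(−ℓᵢ) = 8/64 + 8/64 + 1/64 + 16/64 + 4/64 + 8/64 + 4/64 + 8/64 = 57/64 = 0.890625.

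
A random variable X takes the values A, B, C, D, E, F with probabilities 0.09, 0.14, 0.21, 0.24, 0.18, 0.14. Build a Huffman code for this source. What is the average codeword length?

Repeatedly combine the two least-probable nodes; the expected code length is the sum of the merged weights.
merge 9/100 + 7/50 → 23/100
merge 7/50 + 9/50 → 8/25
merge 21/100 + 23/100 → 11/25
merge 6/25 + 8/25 → 14/25
merge 11/25 + 14/25 → 1
L = 23/100 + 8/25 + 11/25 + 14/25 + 1 = 51/20 = 2.55 bits/symbol.

2.55 bits/symbol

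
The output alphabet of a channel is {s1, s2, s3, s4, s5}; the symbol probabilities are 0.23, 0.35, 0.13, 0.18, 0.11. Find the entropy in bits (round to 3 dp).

H = −Σ pᵢ log₂ pᵢ.
−0.23·log₂(0.23) = 0.4877
−0.35·log₂(0.35) = 0.5301
−0.13·log₂(0.13) = 0.3826
−0.18·log₂(0.18) = 0.4453
−0.11·log₂(0.11) = 0.3503
Sum ≈ 2.1960 → 2.196 bits.

2.196 bits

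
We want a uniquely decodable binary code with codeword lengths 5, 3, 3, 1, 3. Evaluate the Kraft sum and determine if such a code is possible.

0.90625; yes

With common denominator 2^5 = 32: Σ 2^(−ℓᵢ) = 1/32 + 4/32 + 4/32 + 16/32 + 4/32 = 29/32 = 0.90625.
Kraft's inequality requires Σ ≤ 1; here Σ = 0.90625 ≤ 1, so such a prefix code exists.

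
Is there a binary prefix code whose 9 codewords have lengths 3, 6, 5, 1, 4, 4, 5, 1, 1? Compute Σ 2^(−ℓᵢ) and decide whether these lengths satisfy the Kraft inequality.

With common denominator 2^6 = 64: Σ 2^(−ℓᵢ) = 8/64 + 1/64 + 2/64 + 32/64 + 4/64 + 4/64 + 2/64 + 32/64 + 32/64 = 117/64 = 1.828125.
Kraft's inequality requires Σ ≤ 1; here Σ = 1.828125 > 1, so no such prefix code exists.

1.828125; no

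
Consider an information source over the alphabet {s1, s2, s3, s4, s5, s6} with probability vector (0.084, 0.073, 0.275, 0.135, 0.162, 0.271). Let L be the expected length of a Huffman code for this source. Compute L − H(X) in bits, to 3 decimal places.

Entropy H = −Σ p log₂ p ≈ 2.4139 bits.
Huffman merges: 73/1000+21/250→157/1000; 27/200+157/1000→73/250; 81/500+271/1000→433/1000; 11/40+73/250→567/1000; 433/1000+567/1000→1. L = 2449/1000 ≈ 2.4490.
L − H = 2.4490 − 2.4139 = 0.035 bits.

0.035 bits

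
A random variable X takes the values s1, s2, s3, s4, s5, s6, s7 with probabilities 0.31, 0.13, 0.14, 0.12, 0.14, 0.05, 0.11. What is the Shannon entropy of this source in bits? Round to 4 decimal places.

H = −Σ pᵢ log₂ pᵢ.
−0.31·log₂(0.31) = 0.5238
−0.13·log₂(0.13) = 0.3826
−0.14·log₂(0.14) = 0.3971
−0.12·log₂(0.12) = 0.3671
−0.14·log₂(0.14) = 0.3971
−0.05·log₂(0.05) = 0.2161
−0.11·log₂(0.11) = 0.3503
Sum ≈ 2.6341 → 2.6341 bits.

2.6341 bits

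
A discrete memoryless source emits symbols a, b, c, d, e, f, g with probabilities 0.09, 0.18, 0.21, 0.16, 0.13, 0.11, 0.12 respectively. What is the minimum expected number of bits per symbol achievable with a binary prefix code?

Repeatedly combine the two least-probable nodes; the expected code length is the sum of the merged weights.
merge 9/100 + 11/100 → 1/5
merge 3/25 + 13/100 → 1/4
merge 4/25 + 9/50 → 17/50
merge 1/5 + 21/100 → 41/100
merge 1/4 + 17/50 → 59/100
merge 41/100 + 59/100 → 1
L = 1/5 + 1/4 + 17/50 + 41/100 + 59/100 + 1 = 279/100 = 2.79 bits/symbol.

2.79 bits/symbol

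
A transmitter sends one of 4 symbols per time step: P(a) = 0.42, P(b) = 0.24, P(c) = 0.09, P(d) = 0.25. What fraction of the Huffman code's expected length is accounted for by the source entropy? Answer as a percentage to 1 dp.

Entropy H = −Σ p log₂ p ≈ 1.8324 bits.
Huffman merges: 9/100+6/25→33/100; 1/4+33/100→29/50; 21/50+29/50→1. L = 191/100 ≈ 1.9100.
Efficiency = H/L = 1.8324/1.9100 = 95.9%.

95.9%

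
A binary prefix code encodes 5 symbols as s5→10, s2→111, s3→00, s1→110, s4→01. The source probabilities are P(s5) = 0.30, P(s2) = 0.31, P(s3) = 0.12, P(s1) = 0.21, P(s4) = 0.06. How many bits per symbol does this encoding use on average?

L̄ = Σ pᵢ·ℓᵢ = 0.30·2 + 0.31·3 + 0.12·2 + 0.21·3 + 0.06·2 = 2.52 bits/symbol.

2.52 bits/symbol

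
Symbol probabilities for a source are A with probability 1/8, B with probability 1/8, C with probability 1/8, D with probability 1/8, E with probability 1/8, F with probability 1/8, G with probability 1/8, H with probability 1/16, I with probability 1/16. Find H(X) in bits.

Each probability is a power of 1/2, so log₂(1/p) is an integer.
H = Σ p·log₂(1/p) = 1/8·3 + 1/8·3 + 1/8·3 + 1/8·3 + 1/8·3 + 1/8·3 + 1/8·3 + 1/16·4 + 1/16·4 = 3.125 bits.

3.125 bits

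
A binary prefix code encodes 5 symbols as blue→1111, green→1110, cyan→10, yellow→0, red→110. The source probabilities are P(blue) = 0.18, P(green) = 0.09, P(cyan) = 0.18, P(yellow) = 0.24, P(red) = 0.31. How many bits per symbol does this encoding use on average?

2.61 bits/symbol

L̄ = Σ pᵢ·ℓᵢ = 0.18·4 + 0.09·4 + 0.18·2 + 0.24·1 + 0.31·3 = 2.61 bits/symbol.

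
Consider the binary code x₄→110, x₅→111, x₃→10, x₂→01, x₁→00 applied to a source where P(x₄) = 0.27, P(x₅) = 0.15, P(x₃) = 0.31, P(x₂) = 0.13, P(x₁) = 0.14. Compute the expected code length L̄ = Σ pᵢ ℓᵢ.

2.42 bits/symbol

L̄ = Σ pᵢ·ℓᵢ = 0.27·3 + 0.15·3 + 0.31·2 + 0.13·2 + 0.14·2 = 2.42 bits/symbol.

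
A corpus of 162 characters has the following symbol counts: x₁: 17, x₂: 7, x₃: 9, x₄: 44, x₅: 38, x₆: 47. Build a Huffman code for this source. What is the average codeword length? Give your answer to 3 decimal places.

2.302 bits/symbol

Probabilities are the counts divided by 162.
Repeatedly combine the two least-probable nodes; the expected code length is the sum of the merged weights.
merge 7/162 + 1/18 → 8/81
merge 8/81 + 17/162 → 11/54
merge 11/54 + 19/81 → 71/162
merge 22/81 + 47/162 → 91/162
merge 71/162 + 91/162 → 1
L = 8/81 + 11/54 + 71/162 + 91/162 + 1 = 373/162 ≈ 2.302 bits/symbol.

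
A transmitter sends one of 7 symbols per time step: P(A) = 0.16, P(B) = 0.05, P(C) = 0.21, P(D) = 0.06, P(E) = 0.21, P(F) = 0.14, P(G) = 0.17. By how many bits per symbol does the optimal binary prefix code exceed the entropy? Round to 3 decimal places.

Entropy H = −Σ p log₂ p ≈ 2.6600 bits.
Huffman merges: 1/20+3/50→11/100; 11/100+7/50→1/4; 4/25+17/100→33/100; 21/100+21/100→21/50; 1/4+33/100→29/50; 21/50+29/50→1. L = 269/100 ≈ 2.6900.
L − H = 2.6900 − 2.6600 = 0.030 bits.

0.030 bits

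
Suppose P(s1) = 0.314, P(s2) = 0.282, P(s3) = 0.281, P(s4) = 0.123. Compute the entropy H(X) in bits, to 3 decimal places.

1.926 bits

H = −Σ pᵢ log₂ pᵢ.
−0.314·log₂(0.314) = 0.5247
−0.282·log₂(0.282) = 0.5150
−0.281·log₂(0.281) = 0.5146
−0.123·log₂(0.123) = 0.3719
Sum ≈ 1.9262 → 1.926 bits.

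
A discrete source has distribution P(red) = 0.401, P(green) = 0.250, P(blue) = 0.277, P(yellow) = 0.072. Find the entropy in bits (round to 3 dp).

1.815 bits

H = −Σ pᵢ log₂ pᵢ.
−0.401·log₂(0.401) = 0.5286
−0.250·log₂(0.250) = 0.5000
−0.277·log₂(0.277) = 0.5130
−0.072·log₂(0.072) = 0.2733
Sum ≈ 1.8150 → 1.815 bits.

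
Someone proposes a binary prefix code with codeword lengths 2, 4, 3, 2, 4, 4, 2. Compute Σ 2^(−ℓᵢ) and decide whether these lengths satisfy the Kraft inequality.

With common denominator 2^4 = 16: Σ 2^(−ℓᵢ) = 4/16 + 1/16 + 2/16 + 4/16 + 1/16 + 1/16 + 4/16 = 17/16 = 1.0625.
Kraft's inequality requires Σ ≤ 1; here Σ = 1.0625 > 1, so no such prefix code exists.

1.0625; no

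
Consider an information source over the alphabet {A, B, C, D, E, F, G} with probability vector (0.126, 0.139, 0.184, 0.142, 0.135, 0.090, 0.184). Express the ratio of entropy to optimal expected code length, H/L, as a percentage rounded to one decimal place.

98.5%

Entropy H = −Σ p log₂ p ≈ 2.7735 bits.
Huffman merges: 9/100+63/500→27/125; 27/200+139/1000→137/500; 71/500+23/125→163/500; 23/125+27/125→2/5; 137/500+163/500→3/5; 2/5+3/5→1. L = 352/125 ≈ 2.8160.
Efficiency = H/L = 2.7735/2.8160 = 98.5%.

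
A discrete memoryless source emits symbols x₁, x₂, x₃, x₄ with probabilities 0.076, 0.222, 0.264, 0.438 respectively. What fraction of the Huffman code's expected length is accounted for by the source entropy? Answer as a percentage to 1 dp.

Entropy H = −Σ p log₂ p ≈ 1.7935 bits.
Huffman merges: 19/250+111/500→149/500; 33/125+149/500→281/500; 219/500+281/500→1. L = 93/50 ≈ 1.8600.
Efficiency = H/L = 1.7935/1.8600 = 96.4%.

96.4%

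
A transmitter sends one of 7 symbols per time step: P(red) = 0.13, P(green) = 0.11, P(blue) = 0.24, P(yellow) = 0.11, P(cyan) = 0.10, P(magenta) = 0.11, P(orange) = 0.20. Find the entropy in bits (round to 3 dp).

2.724 bits

H = −Σ pᵢ log₂ pᵢ.
−0.13·log₂(0.13) = 0.3826
−0.11·log₂(0.11) = 0.3503
−0.24·log₂(0.24) = 0.4941
−0.11·log₂(0.11) = 0.3503
−0.10·log₂(0.10) = 0.3322
−0.11·log₂(0.11) = 0.3503
−0.20·log₂(0.20) = 0.4644
Sum ≈ 2.7242 → 2.724 bits.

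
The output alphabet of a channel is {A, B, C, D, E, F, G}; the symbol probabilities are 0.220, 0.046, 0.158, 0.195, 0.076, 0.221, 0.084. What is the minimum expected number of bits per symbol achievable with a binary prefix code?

Repeatedly combine the two least-probable nodes; the expected code length is the sum of the merged weights.
merge 23/500 + 19/250 → 61/500
merge 21/250 + 61/500 → 103/500
merge 79/500 + 39/200 → 353/1000
merge 103/500 + 11/50 → 213/500
merge 221/1000 + 353/1000 → 287/500
merge 213/500 + 287/500 → 1
L = 61/500 + 103/500 + 353/1000 + 213/500 + 287/500 + 1 = 2681/1000 = 2.681 bits/symbol.

2.681 bits/symbol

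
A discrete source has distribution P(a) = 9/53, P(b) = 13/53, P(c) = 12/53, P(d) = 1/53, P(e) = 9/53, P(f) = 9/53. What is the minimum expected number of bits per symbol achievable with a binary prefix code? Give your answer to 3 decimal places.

2.528 bits/symbol

Repeatedly combine the two least-probable nodes; the expected code length is the sum of the merged weights.
merge 1/53 + 9/53 → 10/53
merge 9/53 + 9/53 → 18/53
merge 10/53 + 12/53 → 22/53
merge 13/53 + 18/53 → 31/53
merge 22/53 + 31/53 → 1
L = 10/53 + 18/53 + 22/53 + 31/53 + 1 = 134/53 ≈ 2.528 bits/symbol.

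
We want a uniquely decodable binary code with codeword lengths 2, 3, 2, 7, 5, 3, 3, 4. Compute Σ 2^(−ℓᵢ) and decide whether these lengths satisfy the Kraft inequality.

0.9765625; yes

With common denominator 2^7 = 128: Σ 2^(−ℓᵢ) = 32/128 + 16/128 + 32/128 + 1/128 + 4/128 + 16/128 + 16/128 + 8/128 = 125/128 = 0.9765625.
Kraft's inequality requires Σ ≤ 1; here Σ = 0.9765625 ≤ 1, so such a prefix code exists.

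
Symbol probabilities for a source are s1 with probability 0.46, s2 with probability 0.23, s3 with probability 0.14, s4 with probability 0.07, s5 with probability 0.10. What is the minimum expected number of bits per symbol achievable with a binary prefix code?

2.02 bits/symbol

Repeatedly combine the two least-probable nodes; the expected code length is the sum of the merged weights.
merge 7/100 + 1/10 → 17/100
merge 7/50 + 17/100 → 31/100
merge 23/100 + 31/100 → 27/50
merge 23/50 + 27/50 → 1
L = 17/100 + 31/100 + 27/50 + 1 = 101/50 = 2.02 bits/symbol.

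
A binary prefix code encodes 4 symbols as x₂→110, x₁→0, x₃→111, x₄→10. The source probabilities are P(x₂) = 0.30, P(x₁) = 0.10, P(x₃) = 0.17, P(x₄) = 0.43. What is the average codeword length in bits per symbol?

L̄ = Σ pᵢ·ℓᵢ = 0.30·3 + 0.10·1 + 0.17·3 + 0.43·2 = 2.37 bits/symbol.

2.37 bits/symbol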